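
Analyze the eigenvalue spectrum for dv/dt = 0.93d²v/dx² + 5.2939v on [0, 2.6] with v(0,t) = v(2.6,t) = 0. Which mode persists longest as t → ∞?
Eigenvalues: λₙ = 0.93n²π²/2.6² - 5.2939.
First three modes:
  n=1: λ₁ = 0.93π²/2.6² - 5.2939 ≈ -3.936
  n=2: λ₂ = 3.72π²/2.6² - 5.2939 ≈ 0.137
  n=3: λ₃ = 8.37π²/2.6² - 5.2939 ≈ 6.926
Since 0.93π²/2.6² ≈ 1.358 < 5.2939, λ₁ < 0.
The n=1 mode grows fastest (−λₙ is largest for n=1) → dominates.
Asymptotic: v ~ c₁ sin(πx/2.6) e^{3.936t} (exponential growth at rate −λ₁ ≈ 3.936).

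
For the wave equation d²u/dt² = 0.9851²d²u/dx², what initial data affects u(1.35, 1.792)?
Domain of dependence: [-0.4152992, 3.1152992]. Signals travel at speed 0.9851, so data within |x - 1.35| ≤ 0.9851·1.792 = 1.7652992 can reach the point.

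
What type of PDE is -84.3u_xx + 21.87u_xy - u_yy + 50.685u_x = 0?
With A = -84.3, B = 21.87, C = -1, the discriminant is 141.0969. This is a hyperbolic PDE.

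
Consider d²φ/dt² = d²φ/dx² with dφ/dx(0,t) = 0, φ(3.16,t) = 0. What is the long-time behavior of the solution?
As t → ∞, φ oscillates (no decay). Energy is conserved; the solution oscillates indefinitely as standing waves.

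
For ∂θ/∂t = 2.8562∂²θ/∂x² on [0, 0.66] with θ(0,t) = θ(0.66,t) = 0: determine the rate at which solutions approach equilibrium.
Eigenvalues: λₙ = 2.8562n²π²/0.66².
First three modes:
  n=1: λ₁ = 2.8562π²/0.66² ≈ 64.714
  n=2: λ₂ = 11.4248π²/0.66² ≈ 258.857 (4× faster decay)
  n=3: λ₃ = 25.7058π²/0.66² ≈ 582.429 (9× faster decay)
As t → ∞, higher modes decay exponentially faster. The n=1 mode dominates: θ ~ c₁ sin(πx/0.66) e^{-λ₁t}.
Decay rate: λ₁ = 2.8562π²/0.66² ≈ 64.714.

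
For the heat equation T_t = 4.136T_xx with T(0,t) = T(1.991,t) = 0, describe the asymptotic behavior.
T → 0. Heat diffuses out through both boundaries.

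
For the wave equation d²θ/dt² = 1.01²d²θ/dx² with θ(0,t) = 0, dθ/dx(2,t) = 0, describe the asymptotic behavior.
θ oscillates (no decay). Energy is conserved; the solution oscillates indefinitely as standing waves.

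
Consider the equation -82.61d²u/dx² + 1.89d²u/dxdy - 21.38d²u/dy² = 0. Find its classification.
Elliptic. (A = -82.61, B = 1.89, C = -21.38 gives B² - 4AC = -7061.2351.)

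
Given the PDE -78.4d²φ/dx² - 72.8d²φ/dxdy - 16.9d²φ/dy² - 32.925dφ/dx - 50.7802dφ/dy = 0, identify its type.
The second-order coefficients are A = -78.4, B = -72.8, C = -16.9. Since B² - 4AC = 0 = 0, this is a parabolic PDE.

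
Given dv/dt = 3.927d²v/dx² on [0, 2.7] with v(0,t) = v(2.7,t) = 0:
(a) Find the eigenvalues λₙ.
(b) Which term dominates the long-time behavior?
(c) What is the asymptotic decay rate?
Eigenvalues: λₙ = 3.927n²π²/2.7².
First three modes:
  n=1: λ₁ = 3.927π²/2.7² ≈ 5.317
  n=2: λ₂ = 15.708π²/2.7² ≈ 21.266 (4× faster decay)
  n=3: λ₃ = 35.343π²/2.7² ≈ 47.849 (9× faster decay)
As t → ∞, higher modes decay exponentially faster. The n=1 mode dominates: v ~ c₁ sin(πx/2.7) e^{-λ₁t}.
Decay rate: λ₁ = 3.927π²/2.7² ≈ 5.317.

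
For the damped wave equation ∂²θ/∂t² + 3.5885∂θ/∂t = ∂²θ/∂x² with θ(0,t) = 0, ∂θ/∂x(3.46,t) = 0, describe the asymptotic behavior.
θ → 0. Damping (γ=3.5885) dissipates energy; oscillations decay exponentially.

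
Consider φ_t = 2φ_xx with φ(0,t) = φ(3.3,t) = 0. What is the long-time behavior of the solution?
As t → ∞, φ → 0. Heat diffuses out through both boundaries.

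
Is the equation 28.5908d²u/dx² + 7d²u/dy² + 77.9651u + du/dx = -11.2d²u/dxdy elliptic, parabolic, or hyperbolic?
Rewriting in standard form: 28.5908d²u/dx² + 11.2d²u/dxdy + 7d²u/dy² + du/dx + 77.9651u = 0. Computing B² - 4AC with A = 28.5908, B = 11.2, C = 7: discriminant = -675.1024 (negative). Answer: elliptic.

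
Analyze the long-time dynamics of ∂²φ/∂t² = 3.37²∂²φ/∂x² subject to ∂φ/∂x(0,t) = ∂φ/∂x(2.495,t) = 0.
Long-time behavior: φ oscillates about a mean that drifts linearly in t (generically unbounded; no decay). There is no damping, so the nonconstant modes persist as standing waves (energy conserved, no decay). But with Neumann conditions at both ends the constant mode has eigenvalue 0: the spatial mean M(t) of φ satisfies M'' = 0, so M(t) = M(0) + M'(0)·t. Unless the initial velocity has zero mean (∫φ_t(x,0)dx = 0), the solution grows linearly in t (unbounded, though not exponentially); if it does have zero mean, the solution stays bounded and simply oscillates.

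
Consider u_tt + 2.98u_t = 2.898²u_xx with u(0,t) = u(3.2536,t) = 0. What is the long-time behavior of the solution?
As t → ∞, u → 0. Damping (γ=2.98) dissipates energy; oscillations decay exponentially.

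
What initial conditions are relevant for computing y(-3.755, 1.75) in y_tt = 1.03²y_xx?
Domain of dependence: [-5.5575, -1.9525]. Signals travel at speed 1.03, so data within |x - -3.755| ≤ 1.03·1.75 = 1.8025 can reach the point.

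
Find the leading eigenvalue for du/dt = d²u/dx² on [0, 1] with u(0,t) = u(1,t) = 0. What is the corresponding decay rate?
Eigenvalues: λₙ = n²π².
First three modes:
  n=1: λ₁ = π² ≈ 9.87
  n=2: λ₂ = 4π² ≈ 39.478 (4× faster decay)
  n=3: λ₃ = 9π² ≈ 88.826 (9× faster decay)
As t → ∞, higher modes decay exponentially faster. The n=1 mode dominates: u ~ c₁ sin(πx) e^{-λ₁t}.
Decay rate: λ₁ = π² ≈ 9.87.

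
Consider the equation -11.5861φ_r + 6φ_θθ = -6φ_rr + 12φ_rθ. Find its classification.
Rewriting in standard form: 6φ_rr - 12φ_rθ + 6φ_θθ - 11.5861φ_r = 0. Parabolic. (A = 6, B = -12, C = 6 gives B² - 4AC = 0.)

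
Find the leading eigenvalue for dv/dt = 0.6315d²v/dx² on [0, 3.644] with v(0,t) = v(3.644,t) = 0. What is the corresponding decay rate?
Eigenvalues: λₙ = 0.6315n²π²/3.644².
First three modes:
  n=1: λ₁ = 0.6315π²/3.644² ≈ 0.469
  n=2: λ₂ = 2.526π²/3.644² ≈ 1.877 (4× faster decay)
  n=3: λ₃ = 5.6835π²/3.644² ≈ 4.224 (9× faster decay)
As t → ∞, higher modes decay exponentially faster. The n=1 mode dominates: v ~ c₁ sin(πx/3.644) e^{-λ₁t}.
Decay rate: λ₁ = 0.6315π²/3.644² ≈ 0.469.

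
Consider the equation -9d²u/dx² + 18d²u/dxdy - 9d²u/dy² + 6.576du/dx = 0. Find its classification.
Parabolic. (A = -9, B = 18, C = -9 gives B² - 4AC = 0.)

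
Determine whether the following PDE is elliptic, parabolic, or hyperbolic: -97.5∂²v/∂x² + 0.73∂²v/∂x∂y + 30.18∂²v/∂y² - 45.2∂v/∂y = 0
Coefficients: A = -97.5, B = 0.73, C = 30.18. B² - 4AC = 11770.7329, which is positive, so the equation is hyperbolic.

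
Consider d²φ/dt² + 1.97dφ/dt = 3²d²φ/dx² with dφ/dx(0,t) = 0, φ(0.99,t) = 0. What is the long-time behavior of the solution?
As t → ∞, φ → 0. Damping (γ=1.97) dissipates energy; oscillations decay exponentially.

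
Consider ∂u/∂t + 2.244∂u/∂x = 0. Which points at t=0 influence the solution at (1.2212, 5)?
A single point: x = -9.9988. The characteristic through (1.2212, 5) is x - 2.244t = const, so x = 1.2212 - 2.244·5 = -9.9988.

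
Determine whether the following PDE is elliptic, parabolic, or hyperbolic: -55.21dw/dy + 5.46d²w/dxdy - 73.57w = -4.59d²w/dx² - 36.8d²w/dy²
Rewriting in standard form: 4.59d²w/dx² + 5.46d²w/dxdy + 36.8d²w/dy² - 55.21dw/dy - 73.57w = 0. Coefficients: A = 4.59, B = 5.46, C = 36.8. B² - 4AC = -645.8364, which is negative, so the equation is elliptic.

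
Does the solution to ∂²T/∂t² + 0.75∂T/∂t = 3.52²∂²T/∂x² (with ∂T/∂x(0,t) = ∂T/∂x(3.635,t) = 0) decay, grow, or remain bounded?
T → constant (steady state). Damping (γ=0.75) dissipates the nonconstant modes; with Neumann BCs the spatial average obeys M''+γM'=0 and tends to a finite limit.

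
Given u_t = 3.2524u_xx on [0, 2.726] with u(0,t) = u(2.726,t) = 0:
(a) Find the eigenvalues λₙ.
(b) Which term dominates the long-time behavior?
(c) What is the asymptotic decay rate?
Eigenvalues: λₙ = 3.2524n²π²/2.726².
First three modes:
  n=1: λ₁ = 3.2524π²/2.726² ≈ 4.32
  n=2: λ₂ = 13.0096π²/2.726² ≈ 17.279 (4× faster decay)
  n=3: λ₃ = 29.2716π²/2.726² ≈ 38.877 (9× faster decay)
As t → ∞, higher modes decay exponentially faster. The n=1 mode dominates: u ~ c₁ sin(πx/2.726) e^{-λ₁t}.
Decay rate: λ₁ = 3.2524π²/2.726² ≈ 4.32.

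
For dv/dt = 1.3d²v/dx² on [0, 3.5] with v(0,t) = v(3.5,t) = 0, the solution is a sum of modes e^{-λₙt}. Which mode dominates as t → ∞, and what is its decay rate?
Eigenvalues: λₙ = 1.3n²π²/3.5².
First three modes:
  n=1: λ₁ = 1.3π²/3.5² ≈ 1.047
  n=2: λ₂ = 5.2π²/3.5² ≈ 4.19 (4× faster decay)
  n=3: λ₃ = 11.7π²/3.5² ≈ 9.426 (9× faster decay)
As t → ∞, higher modes decay exponentially faster. The n=1 mode dominates: v ~ c₁ sin(πx/3.5) e^{-λ₁t}.
Decay rate: λ₁ = 1.3π²/3.5² ≈ 1.047.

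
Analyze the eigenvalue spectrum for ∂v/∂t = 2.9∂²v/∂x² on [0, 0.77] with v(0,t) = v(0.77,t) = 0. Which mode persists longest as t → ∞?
Eigenvalues: λₙ = 2.9n²π²/0.77².
First three modes:
  n=1: λ₁ = 2.9π²/0.77² ≈ 48.274
  n=2: λ₂ = 11.6π²/0.77² ≈ 193.097 (4× faster decay)
  n=3: λ₃ = 26.1π²/0.77² ≈ 434.469 (9× faster decay)
As t → ∞, higher modes decay exponentially faster. The n=1 mode dominates: v ~ c₁ sin(πx/0.77) e^{-λ₁t}.
Decay rate: λ₁ = 2.9π²/0.77² ≈ 48.274.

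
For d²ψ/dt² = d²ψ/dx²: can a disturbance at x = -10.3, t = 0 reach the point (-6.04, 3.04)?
No. The domain of dependence is [-9.08, -3], and -10.3 is outside this interval.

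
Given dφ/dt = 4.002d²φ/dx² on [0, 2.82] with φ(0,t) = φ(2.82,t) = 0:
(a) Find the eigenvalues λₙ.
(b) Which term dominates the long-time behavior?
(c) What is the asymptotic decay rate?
Eigenvalues: λₙ = 4.002n²π²/2.82².
First three modes:
  n=1: λ₁ = 4.002π²/2.82² ≈ 4.967
  n=2: λ₂ = 16.008π²/2.82² ≈ 19.867 (4× faster decay)
  n=3: λ₃ = 36.018π²/2.82² ≈ 44.701 (9× faster decay)
As t → ∞, higher modes decay exponentially faster. The n=1 mode dominates: φ ~ c₁ sin(πx/2.82) e^{-λ₁t}.
Decay rate: λ₁ = 4.002π²/2.82² ≈ 4.967.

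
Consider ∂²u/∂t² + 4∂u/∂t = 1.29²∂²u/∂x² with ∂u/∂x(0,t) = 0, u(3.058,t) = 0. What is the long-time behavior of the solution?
As t → ∞, u → 0. Damping (γ=4) dissipates energy; oscillations decay exponentially.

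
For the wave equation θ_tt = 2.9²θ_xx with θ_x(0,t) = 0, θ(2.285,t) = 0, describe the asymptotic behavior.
θ oscillates (no decay). Energy is conserved; the solution oscillates indefinitely as standing waves.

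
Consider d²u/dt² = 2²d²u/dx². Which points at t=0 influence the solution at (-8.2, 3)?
Domain of dependence: [-14.2, -2.2]. Signals travel at speed 2, so data within |x - -8.2| ≤ 2·3 = 6 can reach the point.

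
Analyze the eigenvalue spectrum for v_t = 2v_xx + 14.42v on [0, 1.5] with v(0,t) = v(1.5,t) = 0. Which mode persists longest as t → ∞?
Eigenvalues: λₙ = 2n²π²/1.5² - 14.42.
First three modes:
  n=1: λ₁ = 2π²/1.5² - 14.42 ≈ -5.647
  n=2: λ₂ = 8π²/1.5² - 14.42 ≈ 20.672
  n=3: λ₃ = 18π²/1.5² - 14.42 ≈ 64.537
Since 2π²/1.5² ≈ 8.773 < 14.42, λ₁ < 0.
The n=1 mode grows fastest (−λₙ is largest for n=1) → dominates.
Asymptotic: v ~ c₁ sin(πx/1.5) e^{5.647t} (exponential growth at rate −λ₁ ≈ 5.647).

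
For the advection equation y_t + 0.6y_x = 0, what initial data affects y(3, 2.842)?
A single point: x = 1.2948. The characteristic through (3, 2.842) is x - 0.6t = const, so x = 3 - 0.6·2.842 = 1.2948.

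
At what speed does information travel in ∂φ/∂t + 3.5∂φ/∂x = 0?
Speed = 3.5. Information travels along x - 3.5t = const (rightward).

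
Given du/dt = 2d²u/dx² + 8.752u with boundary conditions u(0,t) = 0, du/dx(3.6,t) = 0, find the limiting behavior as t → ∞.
u grows unboundedly. Reaction dominates diffusion (r=8.752 > κπ²/(4L²)≈0.38); solution grows exponentially.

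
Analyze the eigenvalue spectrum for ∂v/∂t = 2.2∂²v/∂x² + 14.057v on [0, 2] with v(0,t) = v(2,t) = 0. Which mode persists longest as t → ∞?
Eigenvalues: λₙ = 2.2n²π²/2² - 14.057.
First three modes:
  n=1: λ₁ = 2.2π²/2² - 14.057 ≈ -8.629
  n=2: λ₂ = 8.8π²/2² - 14.057 ≈ 7.656
  n=3: λ₃ = 19.8π²/2² - 14.057 ≈ 34.798
Since 2.2π²/2² ≈ 5.428 < 14.057, λ₁ < 0.
The n=1 mode grows fastest (−λₙ is largest for n=1) → dominates.
Asymptotic: v ~ c₁ sin(πx/2) e^{8.629t} (exponential growth at rate −λ₁ ≈ 8.629).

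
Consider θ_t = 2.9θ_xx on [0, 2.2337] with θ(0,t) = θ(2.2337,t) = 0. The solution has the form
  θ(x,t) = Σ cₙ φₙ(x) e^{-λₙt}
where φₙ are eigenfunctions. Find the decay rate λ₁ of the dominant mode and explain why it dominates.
Eigenvalues: λₙ = 2.9n²π²/2.2337².
First three modes:
  n=1: λ₁ = 2.9π²/2.2337² ≈ 5.737
  n=2: λ₂ = 11.6π²/2.2337² ≈ 22.946 (4× faster decay)
  n=3: λ₃ = 26.1π²/2.2337² ≈ 51.629 (9× faster decay)
As t → ∞, higher modes decay exponentially faster. The n=1 mode dominates: θ ~ c₁ sin(πx/2.2337) e^{-λ₁t}.
Decay rate: λ₁ = 2.9π²/2.2337² ≈ 5.737.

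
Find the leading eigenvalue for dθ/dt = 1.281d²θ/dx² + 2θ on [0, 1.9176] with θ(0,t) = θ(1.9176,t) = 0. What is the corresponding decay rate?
Eigenvalues: λₙ = 1.281n²π²/1.9176² - 2.
First three modes:
  n=1: λ₁ = 1.281π²/1.9176² - 2 ≈ 1.438
  n=2: λ₂ = 5.124π²/1.9176² - 2 ≈ 11.753
  n=3: λ₃ = 11.529π²/1.9176² - 2 ≈ 28.944
Since 1.281π²/1.9176² ≈ 3.438 > 2, all λₙ > 0.
The n=1 mode decays slowest → dominates as t → ∞.
Asymptotic: θ ~ c₁ sin(πx/1.9176) e^{-λ₁t} with decay rate λ₁ ≈ 1.438.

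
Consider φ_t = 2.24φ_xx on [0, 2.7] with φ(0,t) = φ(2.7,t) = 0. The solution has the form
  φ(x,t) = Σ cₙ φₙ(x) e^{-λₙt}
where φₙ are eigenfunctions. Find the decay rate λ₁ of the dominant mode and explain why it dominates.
Eigenvalues: λₙ = 2.24n²π²/2.7².
First three modes:
  n=1: λ₁ = 2.24π²/2.7² ≈ 3.033
  n=2: λ₂ = 8.96π²/2.7² ≈ 12.131 (4× faster decay)
  n=3: λ₃ = 20.16π²/2.7² ≈ 27.294 (9× faster decay)
As t → ∞, higher modes decay exponentially faster. The n=1 mode dominates: φ ~ c₁ sin(πx/2.7) e^{-λ₁t}.
Decay rate: λ₁ = 2.24π²/2.7² ≈ 3.033.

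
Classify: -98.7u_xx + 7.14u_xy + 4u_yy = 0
Hyperbolic (discriminant = 1630.1796).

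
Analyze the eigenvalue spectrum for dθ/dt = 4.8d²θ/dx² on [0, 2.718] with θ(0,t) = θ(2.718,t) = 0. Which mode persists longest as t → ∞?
Eigenvalues: λₙ = 4.8n²π²/2.718².
First three modes:
  n=1: λ₁ = 4.8π²/2.718² ≈ 6.413
  n=2: λ₂ = 19.2π²/2.718² ≈ 25.651 (4× faster decay)
  n=3: λ₃ = 43.2π²/2.718² ≈ 57.714 (9× faster decay)
As t → ∞, higher modes decay exponentially faster. The n=1 mode dominates: θ ~ c₁ sin(πx/2.718) e^{-λ₁t}.
Decay rate: λ₁ = 4.8π²/2.718² ≈ 6.413.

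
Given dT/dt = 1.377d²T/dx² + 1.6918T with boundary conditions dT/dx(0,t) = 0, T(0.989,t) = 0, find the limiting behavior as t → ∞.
T → 0. Diffusion dominates reaction (r=1.6918 < κπ²/(4L²)≈3.47); solution decays.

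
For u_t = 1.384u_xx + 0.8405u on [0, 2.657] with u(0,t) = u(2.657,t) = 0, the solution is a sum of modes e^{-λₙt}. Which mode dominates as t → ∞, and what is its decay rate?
Eigenvalues: λₙ = 1.384n²π²/2.657² - 0.8405.
First three modes:
  n=1: λ₁ = 1.384π²/2.657² - 0.8405 ≈ 1.094
  n=2: λ₂ = 5.536π²/2.657² - 0.8405 ≈ 6.899
  n=3: λ₃ = 12.456π²/2.657² - 0.8405 ≈ 16.573
Since 1.384π²/2.657² ≈ 1.935 > 0.8405, all λₙ > 0.
The n=1 mode decays slowest → dominates as t → ∞.
Asymptotic: u ~ c₁ sin(πx/2.657) e^{-λ₁t} with decay rate λ₁ ≈ 1.094.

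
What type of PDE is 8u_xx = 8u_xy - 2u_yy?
Rewriting in standard form: 8u_xx - 8u_xy + 2u_yy = 0. With A = 8, B = -8, C = 2, the discriminant is 0. This is a parabolic PDE.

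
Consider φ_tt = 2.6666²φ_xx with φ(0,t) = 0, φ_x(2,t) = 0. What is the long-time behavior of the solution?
As t → ∞, φ oscillates (no decay). Energy is conserved; the solution oscillates indefinitely as standing waves.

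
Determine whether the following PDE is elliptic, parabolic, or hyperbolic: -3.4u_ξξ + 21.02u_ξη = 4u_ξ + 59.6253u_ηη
Rewriting in standard form: -3.4u_ξξ + 21.02u_ξη - 59.6253u_ηη - 4u_ξ = 0. Coefficients: A = -3.4, B = 21.02, C = -59.6253. B² - 4AC = -369.06368, which is negative, so the equation is elliptic.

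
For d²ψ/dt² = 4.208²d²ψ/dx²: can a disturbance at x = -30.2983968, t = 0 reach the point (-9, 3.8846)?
No. The domain of dependence is [-25.3463968, 7.3463968], and -30.2983968 is outside this interval.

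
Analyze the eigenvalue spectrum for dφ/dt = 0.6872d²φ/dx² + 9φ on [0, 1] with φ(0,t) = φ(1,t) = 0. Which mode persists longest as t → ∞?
Eigenvalues: λₙ = 0.6872n²π²/1² - 9.
First three modes:
  n=1: λ₁ = 0.6872π² - 9 ≈ -2.218
  n=2: λ₂ = 2.7488π² - 9 ≈ 18.13
  n=3: λ₃ = 6.1848π² - 9 ≈ 52.042
Since 0.6872π² ≈ 6.782 < 9, λ₁ < 0.
The n=1 mode grows fastest (−λₙ is largest for n=1) → dominates.
Asymptotic: φ ~ c₁ sin(πx/1) e^{2.218t} (exponential growth at rate −λ₁ ≈ 2.218).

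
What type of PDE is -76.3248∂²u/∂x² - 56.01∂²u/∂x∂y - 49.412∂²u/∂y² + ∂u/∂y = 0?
With A = -76.3248, B = -56.01, C = -49.412, the discriminant is -11948.3239704. This is an elliptic PDE.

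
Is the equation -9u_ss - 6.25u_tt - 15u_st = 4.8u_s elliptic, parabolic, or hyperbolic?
Rewriting in standard form: -9u_ss - 15u_st - 6.25u_tt - 4.8u_s = 0. Computing B² - 4AC with A = -9, B = -15, C = -6.25: discriminant = 0 (zero). Answer: parabolic.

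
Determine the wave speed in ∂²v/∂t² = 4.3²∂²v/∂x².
Speed = 4.3. Information travels along characteristics x = x₀ ± 4.3t.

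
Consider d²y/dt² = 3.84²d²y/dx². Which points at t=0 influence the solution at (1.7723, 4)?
Domain of dependence: [-13.5877, 17.1323]. Signals travel at speed 3.84, so data within |x - 1.7723| ≤ 3.84·4 = 15.36 can reach the point.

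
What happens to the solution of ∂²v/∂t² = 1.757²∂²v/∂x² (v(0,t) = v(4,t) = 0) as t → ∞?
v oscillates (no decay). Energy is conserved; the solution oscillates indefinitely as standing waves.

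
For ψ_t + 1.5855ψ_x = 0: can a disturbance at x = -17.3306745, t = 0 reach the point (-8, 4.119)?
No. Only data at x = -14.5306745 affects (-8, 4.119). Advection has one-way propagation along characteristics.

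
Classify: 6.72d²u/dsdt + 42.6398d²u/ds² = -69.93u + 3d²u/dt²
Rewriting in standard form: 42.6398d²u/ds² + 6.72d²u/dsdt - 3d²u/dt² + 69.93u = 0. Hyperbolic (discriminant = 556.836).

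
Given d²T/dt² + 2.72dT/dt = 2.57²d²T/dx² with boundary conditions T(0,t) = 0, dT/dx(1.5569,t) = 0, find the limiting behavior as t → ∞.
T → 0. Damping (γ=2.72) dissipates energy; oscillations decay exponentially.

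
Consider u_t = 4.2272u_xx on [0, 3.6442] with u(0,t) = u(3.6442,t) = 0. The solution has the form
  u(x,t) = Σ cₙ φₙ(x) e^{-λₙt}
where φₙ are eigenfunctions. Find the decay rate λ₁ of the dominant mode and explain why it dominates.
Eigenvalues: λₙ = 4.2272n²π²/3.6442².
First three modes:
  n=1: λ₁ = 4.2272π²/3.6442² ≈ 3.142
  n=2: λ₂ = 16.9088π²/3.6442² ≈ 12.566 (4× faster decay)
  n=3: λ₃ = 38.0448π²/3.6442² ≈ 28.274 (9× faster decay)
As t → ∞, higher modes decay exponentially faster. The n=1 mode dominates: u ~ c₁ sin(πx/3.6442) e^{-λ₁t}.
Decay rate: λ₁ = 4.2272π²/3.6442² ≈ 3.142.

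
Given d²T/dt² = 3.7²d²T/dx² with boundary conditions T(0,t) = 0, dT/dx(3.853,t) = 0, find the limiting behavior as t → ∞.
T oscillates (no decay). Energy is conserved; the solution oscillates indefinitely as standing waves.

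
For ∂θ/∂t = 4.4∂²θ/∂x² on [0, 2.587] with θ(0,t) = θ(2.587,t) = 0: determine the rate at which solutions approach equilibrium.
Eigenvalues: λₙ = 4.4n²π²/2.587².
First three modes:
  n=1: λ₁ = 4.4π²/2.587² ≈ 6.489
  n=2: λ₂ = 17.6π²/2.587² ≈ 25.955 (4× faster decay)
  n=3: λ₃ = 39.6π²/2.587² ≈ 58.399 (9× faster decay)
As t → ∞, higher modes decay exponentially faster. The n=1 mode dominates: θ ~ c₁ sin(πx/2.587) e^{-λ₁t}.
Decay rate: λ₁ = 4.4π²/2.587² ≈ 6.489.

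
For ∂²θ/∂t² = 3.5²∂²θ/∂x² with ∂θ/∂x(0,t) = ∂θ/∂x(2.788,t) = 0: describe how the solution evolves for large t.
θ oscillates about a mean that drifts linearly in t (generically unbounded; no decay). There is no damping, so the nonconstant modes persist as standing waves (energy conserved, no decay). But with Neumann conditions at both ends the constant mode has eigenvalue 0: the spatial mean M(t) of θ satisfies M'' = 0, so M(t) = M(0) + M'(0)·t. Unless the initial velocity has zero mean (∫θ_t(x,0)dx = 0), the solution grows linearly in t (unbounded, though not exponentially); if it does have zero mean, the solution stays bounded and simply oscillates.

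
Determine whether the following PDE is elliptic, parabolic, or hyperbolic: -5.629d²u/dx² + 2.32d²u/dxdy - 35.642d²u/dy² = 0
Coefficients: A = -5.629, B = 2.32, C = -35.642. B² - 4AC = -797.132872, which is negative, so the equation is elliptic.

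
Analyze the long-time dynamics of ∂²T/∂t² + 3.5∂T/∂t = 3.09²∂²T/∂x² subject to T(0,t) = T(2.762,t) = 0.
Long-time behavior: T → 0. Damping (γ=3.5) dissipates energy; oscillations decay exponentially.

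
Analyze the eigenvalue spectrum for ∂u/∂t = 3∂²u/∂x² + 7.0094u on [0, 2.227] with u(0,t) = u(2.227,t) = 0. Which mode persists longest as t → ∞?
Eigenvalues: λₙ = 3n²π²/2.227² - 7.0094.
First three modes:
  n=1: λ₁ = 3π²/2.227² - 7.0094 ≈ -1.039
  n=2: λ₂ = 12π²/2.227² - 7.0094 ≈ 16.871
  n=3: λ₃ = 27π²/2.227² - 7.0094 ≈ 46.721
Since 3π²/2.227² ≈ 5.97 < 7.0094, λ₁ < 0.
The n=1 mode grows fastest (−λₙ is largest for n=1) → dominates.
Asymptotic: u ~ c₁ sin(πx/2.227) e^{1.039t} (exponential growth at rate −λ₁ ≈ 1.039).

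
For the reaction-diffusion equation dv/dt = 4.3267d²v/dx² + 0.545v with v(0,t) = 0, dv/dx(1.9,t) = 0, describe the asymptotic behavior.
v → 0. Diffusion dominates reaction (r=0.545 < κπ²/(4L²)≈2.96); solution decays.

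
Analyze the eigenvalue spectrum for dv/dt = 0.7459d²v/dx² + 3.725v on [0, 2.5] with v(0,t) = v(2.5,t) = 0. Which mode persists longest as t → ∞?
Eigenvalues: λₙ = 0.7459n²π²/2.5² - 3.725.
First three modes:
  n=1: λ₁ = 0.7459π²/2.5² - 3.725 ≈ -2.547
  n=2: λ₂ = 2.9836π²/2.5² - 3.725 ≈ 0.987
  n=3: λ₃ = 6.7131π²/2.5² - 3.725 ≈ 6.876
Since 0.7459π²/2.5² ≈ 1.178 < 3.725, λ₁ < 0.
The n=1 mode grows fastest (−λₙ is largest for n=1) → dominates.
Asymptotic: v ~ c₁ sin(πx/2.5) e^{2.547t} (exponential growth at rate −λ₁ ≈ 2.547).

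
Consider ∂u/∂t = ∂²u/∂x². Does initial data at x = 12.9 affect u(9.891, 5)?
Yes, for any finite x. The heat equation has infinite propagation speed, so all initial data affects all points at any t > 0.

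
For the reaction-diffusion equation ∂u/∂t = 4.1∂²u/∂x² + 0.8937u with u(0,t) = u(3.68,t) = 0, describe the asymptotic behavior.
u → 0. Diffusion dominates reaction (r=0.8937 < κπ²/L²≈2.99); solution decays.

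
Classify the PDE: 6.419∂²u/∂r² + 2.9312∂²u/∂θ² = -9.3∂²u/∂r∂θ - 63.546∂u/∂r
Rewriting in standard form: 6.419∂²u/∂r² + 9.3∂²u/∂r∂θ + 2.9312∂²u/∂θ² + 63.546∂u/∂r = 0. A = 6.419, B = 9.3, C = 2.9312. Discriminant B² - 4AC = 11.2285088. Since 11.2285088 > 0, hyperbolic.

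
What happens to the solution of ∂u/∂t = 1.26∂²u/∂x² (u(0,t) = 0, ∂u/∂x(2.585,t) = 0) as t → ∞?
u → 0. Heat escapes through the Dirichlet boundary.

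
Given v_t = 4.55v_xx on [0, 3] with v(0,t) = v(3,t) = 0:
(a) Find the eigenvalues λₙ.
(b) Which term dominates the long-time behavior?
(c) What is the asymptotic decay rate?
Eigenvalues: λₙ = 4.55n²π²/3².
First three modes:
  n=1: λ₁ = 4.55π²/3² ≈ 4.99
  n=2: λ₂ = 18.2π²/3² ≈ 19.959 (4× faster decay)
  n=3: λ₃ = 40.95π²/3² ≈ 44.907 (9× faster decay)
As t → ∞, higher modes decay exponentially faster. The n=1 mode dominates: v ~ c₁ sin(πx/3) e^{-λ₁t}.
Decay rate: λ₁ = 4.55π²/3² ≈ 4.99.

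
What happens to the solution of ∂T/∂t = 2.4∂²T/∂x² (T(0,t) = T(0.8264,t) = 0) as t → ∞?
T → 0. Heat diffuses out through both boundaries.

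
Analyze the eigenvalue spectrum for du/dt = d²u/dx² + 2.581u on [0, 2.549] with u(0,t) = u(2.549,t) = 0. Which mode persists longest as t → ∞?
Eigenvalues: λₙ = n²π²/2.549² - 2.581.
First three modes:
  n=1: λ₁ = π²/2.549² - 2.581 ≈ -1.062
  n=2: λ₂ = 4π²/2.549² - 2.581 ≈ 3.495
  n=3: λ₃ = 9π²/2.549² - 2.581 ≈ 11.09
Since π²/2.549² ≈ 1.519 < 2.581, λ₁ < 0.
The n=1 mode grows fastest (−λₙ is largest for n=1) → dominates.
Asymptotic: u ~ c₁ sin(πx/2.549) e^{1.062t} (exponential growth at rate −λ₁ ≈ 1.062).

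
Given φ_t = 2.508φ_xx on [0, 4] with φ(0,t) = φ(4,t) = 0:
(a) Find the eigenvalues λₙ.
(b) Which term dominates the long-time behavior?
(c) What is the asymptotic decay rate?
Eigenvalues: λₙ = 2.508n²π²/4².
First three modes:
  n=1: λ₁ = 2.508π²/4² ≈ 1.547
  n=2: λ₂ = 10.032π²/4² ≈ 6.188 (4× faster decay)
  n=3: λ₃ = 22.572π²/4² ≈ 13.924 (9× faster decay)
As t → ∞, higher modes decay exponentially faster. The n=1 mode dominates: φ ~ c₁ sin(πx/4) e^{-λ₁t}.
Decay rate: λ₁ = 2.508π²/4² ≈ 1.547.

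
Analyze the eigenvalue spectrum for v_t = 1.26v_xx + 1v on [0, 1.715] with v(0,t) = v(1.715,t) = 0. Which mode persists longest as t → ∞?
Eigenvalues: λₙ = 1.26n²π²/1.715² - 1.
First three modes:
  n=1: λ₁ = 1.26π²/1.715² - 1 ≈ 3.228
  n=2: λ₂ = 5.04π²/1.715² - 1 ≈ 15.912
  n=3: λ₃ = 11.34π²/1.715² - 1 ≈ 37.053
Since 1.26π²/1.715² ≈ 4.228 > 1, all λₙ > 0.
The n=1 mode decays slowest → dominates as t → ∞.
Asymptotic: v ~ c₁ sin(πx/1.715) e^{-λ₁t} with decay rate λ₁ ≈ 3.228.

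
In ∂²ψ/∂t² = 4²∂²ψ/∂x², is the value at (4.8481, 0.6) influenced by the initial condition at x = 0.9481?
No. The domain of dependence is [2.4481, 7.2481], and 0.9481 is outside this interval.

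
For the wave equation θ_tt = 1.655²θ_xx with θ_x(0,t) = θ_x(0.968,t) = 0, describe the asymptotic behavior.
θ oscillates about a mean that drifts linearly in t (generically unbounded; no decay). There is no damping, so the nonconstant modes persist as standing waves (energy conserved, no decay). But with Neumann conditions at both ends the constant mode has eigenvalue 0: the spatial mean M(t) of θ satisfies M'' = 0, so M(t) = M(0) + M'(0)·t. Unless the initial velocity has zero mean (∫θ_t(x,0)dx = 0), the solution grows linearly in t (unbounded, though not exponentially); if it does have zero mean, the solution stays bounded and simply oscillates.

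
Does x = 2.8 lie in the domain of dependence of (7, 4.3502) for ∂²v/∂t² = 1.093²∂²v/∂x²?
Yes. The domain of dependence is [2.2452314, 11.7547686], and 2.8 ∈ [2.2452314, 11.7547686].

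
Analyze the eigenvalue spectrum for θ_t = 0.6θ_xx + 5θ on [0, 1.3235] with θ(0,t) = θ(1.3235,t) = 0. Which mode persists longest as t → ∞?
Eigenvalues: λₙ = 0.6n²π²/1.3235² - 5.
First three modes:
  n=1: λ₁ = 0.6π²/1.3235² - 5 ≈ -1.619
  n=2: λ₂ = 2.4π²/1.3235² - 5 ≈ 8.523
  n=3: λ₃ = 5.4π²/1.3235² - 5 ≈ 25.426
Since 0.6π²/1.3235² ≈ 3.381 < 5, λ₁ < 0.
The n=1 mode grows fastest (−λₙ is largest for n=1) → dominates.
Asymptotic: θ ~ c₁ sin(πx/1.3235) e^{1.619t} (exponential growth at rate −λ₁ ≈ 1.619).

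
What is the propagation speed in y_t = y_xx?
Infinite. The heat equation is parabolic, not hyperbolic, so disturbances propagate instantly.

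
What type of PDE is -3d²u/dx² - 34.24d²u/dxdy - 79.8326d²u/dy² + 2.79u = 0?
With A = -3, B = -34.24, C = -79.8326, the discriminant is 214.3864. This is a hyperbolic PDE.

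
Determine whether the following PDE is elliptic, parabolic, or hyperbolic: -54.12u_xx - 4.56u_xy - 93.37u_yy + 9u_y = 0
Coefficients: A = -54.12, B = -4.56, C = -93.37. B² - 4AC = -20191.944, which is negative, so the equation is elliptic.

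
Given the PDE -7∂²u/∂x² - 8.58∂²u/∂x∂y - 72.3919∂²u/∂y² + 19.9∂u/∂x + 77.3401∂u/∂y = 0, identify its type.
The second-order coefficients are A = -7, B = -8.58, C = -72.3919. Since B² - 4AC = -1953.3568 < 0, this is an elliptic PDE.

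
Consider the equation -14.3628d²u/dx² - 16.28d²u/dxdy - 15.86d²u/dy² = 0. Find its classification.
Elliptic. (A = -14.3628, B = -16.28, C = -15.86 gives B² - 4AC = -646.137632.)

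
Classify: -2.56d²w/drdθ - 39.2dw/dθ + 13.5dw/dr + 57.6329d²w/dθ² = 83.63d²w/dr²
Rewriting in standard form: -83.63d²w/dr² - 2.56d²w/drdθ + 57.6329d²w/dθ² + 13.5dw/dr - 39.2dw/dθ = 0. Hyperbolic (discriminant = 19285.911308).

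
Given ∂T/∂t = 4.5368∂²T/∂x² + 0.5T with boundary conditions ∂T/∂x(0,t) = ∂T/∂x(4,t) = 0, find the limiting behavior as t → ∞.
T grows unboundedly. With Neumann BCs the constant mode has diffusion eigenvalue 0, so any r > 0 makes it grow like e^(0.5t); solution grows exponentially.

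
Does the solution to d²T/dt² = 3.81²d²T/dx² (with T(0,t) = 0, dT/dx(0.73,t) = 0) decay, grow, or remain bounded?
T oscillates (no decay). Energy is conserved; the solution oscillates indefinitely as standing waves.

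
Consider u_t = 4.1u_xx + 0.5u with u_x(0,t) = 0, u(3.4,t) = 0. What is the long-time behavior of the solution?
As t → ∞, u → 0. Diffusion dominates reaction (r=0.5 < κπ²/(4L²)≈0.88); solution decays.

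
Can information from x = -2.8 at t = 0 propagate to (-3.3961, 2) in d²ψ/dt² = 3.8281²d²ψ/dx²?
Yes. The domain of dependence is [-11.0523, 4.2601], and -2.8 ∈ [-11.0523, 4.2601].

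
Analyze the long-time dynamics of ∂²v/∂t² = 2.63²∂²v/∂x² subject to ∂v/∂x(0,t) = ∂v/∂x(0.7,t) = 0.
Long-time behavior: v oscillates about a mean that drifts linearly in t (generically unbounded; no decay). There is no damping, so the nonconstant modes persist as standing waves (energy conserved, no decay). But with Neumann conditions at both ends the constant mode has eigenvalue 0: the spatial mean M(t) of v satisfies M'' = 0, so M(t) = M(0) + M'(0)·t. Unless the initial velocity has zero mean (∫v_t(x,0)dx = 0), the solution grows linearly in t (unbounded, though not exponentially); if it does have zero mean, the solution stays bounded and simply oscillates.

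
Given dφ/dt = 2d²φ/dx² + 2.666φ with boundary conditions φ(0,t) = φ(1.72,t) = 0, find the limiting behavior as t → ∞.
φ → 0. Diffusion dominates reaction (r=2.666 < κπ²/L²≈6.67); solution decays.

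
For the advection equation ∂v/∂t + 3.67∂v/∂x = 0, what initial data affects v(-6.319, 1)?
A single point: x = -9.989. The characteristic through (-6.319, 1) is x - 3.67t = const, so x = -6.319 - 3.67·1 = -9.989.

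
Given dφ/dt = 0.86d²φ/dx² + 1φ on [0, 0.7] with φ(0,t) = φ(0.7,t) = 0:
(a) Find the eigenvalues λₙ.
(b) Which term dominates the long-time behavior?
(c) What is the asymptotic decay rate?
Eigenvalues: λₙ = 0.86n²π²/0.7² - 1.
First three modes:
  n=1: λ₁ = 0.86π²/0.7² - 1 ≈ 16.322
  n=2: λ₂ = 3.44π²/0.7² - 1 ≈ 68.289
  n=3: λ₃ = 7.74π²/0.7² - 1 ≈ 154.899
Since 0.86π²/0.7² ≈ 17.322 > 1, all λₙ > 0.
The n=1 mode decays slowest → dominates as t → ∞.
Asymptotic: φ ~ c₁ sin(πx/0.7) e^{-λ₁t} with decay rate λ₁ ≈ 16.322.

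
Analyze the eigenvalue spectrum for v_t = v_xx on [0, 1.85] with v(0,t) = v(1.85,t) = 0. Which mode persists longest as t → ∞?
Eigenvalues: λₙ = n²π²/1.85².
First three modes:
  n=1: λ₁ = π²/1.85² ≈ 2.884
  n=2: λ₂ = 4π²/1.85² ≈ 11.535 (4× faster decay)
  n=3: λ₃ = 9π²/1.85² ≈ 25.954 (9× faster decay)
As t → ∞, higher modes decay exponentially faster. The n=1 mode dominates: v ~ c₁ sin(πx/1.85) e^{-λ₁t}.
Decay rate: λ₁ = π²/1.85² ≈ 2.884.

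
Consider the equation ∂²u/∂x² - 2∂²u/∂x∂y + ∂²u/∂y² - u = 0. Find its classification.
Parabolic. (A = 1, B = -2, C = 1 gives B² - 4AC = 0.)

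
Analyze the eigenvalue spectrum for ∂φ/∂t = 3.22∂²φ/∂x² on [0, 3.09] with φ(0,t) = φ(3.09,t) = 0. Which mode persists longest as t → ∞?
Eigenvalues: λₙ = 3.22n²π²/3.09².
First three modes:
  n=1: λ₁ = 3.22π²/3.09² ≈ 3.328
  n=2: λ₂ = 12.88π²/3.09² ≈ 13.314 (4× faster decay)
  n=3: λ₃ = 28.98π²/3.09² ≈ 29.956 (9× faster decay)
As t → ∞, higher modes decay exponentially faster. The n=1 mode dominates: φ ~ c₁ sin(πx/3.09) e^{-λ₁t}.
Decay rate: λ₁ = 3.22π²/3.09² ≈ 3.328.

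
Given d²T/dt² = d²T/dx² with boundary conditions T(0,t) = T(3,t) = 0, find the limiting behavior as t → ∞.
T oscillates (no decay). Energy is conserved; the solution oscillates indefinitely as standing waves.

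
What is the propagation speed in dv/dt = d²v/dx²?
Infinite. The heat equation is parabolic, not hyperbolic, so disturbances propagate instantly.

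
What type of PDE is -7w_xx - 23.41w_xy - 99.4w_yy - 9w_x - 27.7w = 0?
With A = -7, B = -23.41, C = -99.4, the discriminant is -2235.1719. This is an elliptic PDE.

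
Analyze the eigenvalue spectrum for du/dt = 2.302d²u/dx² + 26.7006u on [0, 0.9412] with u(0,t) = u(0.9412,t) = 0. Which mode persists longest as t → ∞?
Eigenvalues: λₙ = 2.302n²π²/0.9412² - 26.7006.
First three modes:
  n=1: λ₁ = 2.302π²/0.9412² - 26.7006 ≈ -1.053
  n=2: λ₂ = 9.208π²/0.9412² - 26.7006 ≈ 75.888
  n=3: λ₃ = 20.718π²/0.9412² - 26.7006 ≈ 204.125
Since 2.302π²/0.9412² ≈ 25.647 < 26.7006, λ₁ < 0.
The n=1 mode grows fastest (−λₙ is largest for n=1) → dominates.
Asymptotic: u ~ c₁ sin(πx/0.9412) e^{1.053t} (exponential growth at rate −λ₁ ≈ 1.053).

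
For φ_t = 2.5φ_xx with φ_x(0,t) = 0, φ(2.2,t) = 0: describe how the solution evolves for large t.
φ → 0. Heat escapes through the Dirichlet boundary.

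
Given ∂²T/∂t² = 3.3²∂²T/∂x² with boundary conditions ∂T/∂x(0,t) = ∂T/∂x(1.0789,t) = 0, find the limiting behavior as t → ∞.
T oscillates about a mean that drifts linearly in t (generically unbounded; no decay). There is no damping, so the nonconstant modes persist as standing waves (energy conserved, no decay). But with Neumann conditions at both ends the constant mode has eigenvalue 0: the spatial mean M(t) of T satisfies M'' = 0, so M(t) = M(0) + M'(0)·t. Unless the initial velocity has zero mean (∫T_t(x,0)dx = 0), the solution grows linearly in t (unbounded, though not exponentially); if it does have zero mean, the solution stays bounded and simply oscillates.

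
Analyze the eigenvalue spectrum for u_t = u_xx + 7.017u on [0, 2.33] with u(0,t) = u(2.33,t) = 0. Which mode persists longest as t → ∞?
Eigenvalues: λₙ = n²π²/2.33² - 7.017.
First three modes:
  n=1: λ₁ = π²/2.33² - 7.017 ≈ -5.199
  n=2: λ₂ = 4π²/2.33² - 7.017 ≈ 0.255
  n=3: λ₃ = 9π²/2.33² - 7.017 ≈ 9.345
Since π²/2.33² ≈ 1.818 < 7.017, λ₁ < 0.
The n=1 mode grows fastest (−λₙ is largest for n=1) → dominates.
Asymptotic: u ~ c₁ sin(πx/2.33) e^{5.199t} (exponential growth at rate −λ₁ ≈ 5.199).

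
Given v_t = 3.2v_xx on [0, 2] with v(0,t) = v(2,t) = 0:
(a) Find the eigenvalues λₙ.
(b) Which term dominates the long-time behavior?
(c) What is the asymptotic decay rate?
Eigenvalues: λₙ = 3.2n²π²/2².
First three modes:
  n=1: λ₁ = 3.2π²/2² ≈ 7.896
  n=2: λ₂ = 12.8π²/2² ≈ 31.583 (4× faster decay)
  n=3: λ₃ = 28.8π²/2² ≈ 71.061 (9× faster decay)
As t → ∞, higher modes decay exponentially faster. The n=1 mode dominates: v ~ c₁ sin(πx/2) e^{-λ₁t}.
Decay rate: λ₁ = 3.2π²/2² ≈ 7.896.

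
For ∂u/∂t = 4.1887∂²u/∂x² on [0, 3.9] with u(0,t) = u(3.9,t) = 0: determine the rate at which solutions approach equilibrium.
Eigenvalues: λₙ = 4.1887n²π²/3.9².
First three modes:
  n=1: λ₁ = 4.1887π²/3.9² ≈ 2.718
  n=2: λ₂ = 16.7548π²/3.9² ≈ 10.872 (4× faster decay)
  n=3: λ₃ = 37.6983π²/3.9² ≈ 24.462 (9× faster decay)
As t → ∞, higher modes decay exponentially faster. The n=1 mode dominates: u ~ c₁ sin(πx/3.9) e^{-λ₁t}.
Decay rate: λ₁ = 4.1887π²/3.9² ≈ 2.718.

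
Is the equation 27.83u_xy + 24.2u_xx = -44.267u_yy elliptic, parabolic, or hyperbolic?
Rewriting in standard form: 24.2u_xx + 27.83u_xy + 44.267u_yy = 0. Computing B² - 4AC with A = 24.2, B = 27.83, C = 44.267: discriminant = -3510.5367 (negative). Answer: elliptic.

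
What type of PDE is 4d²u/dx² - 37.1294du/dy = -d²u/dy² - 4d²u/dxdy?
Rewriting in standard form: 4d²u/dx² + 4d²u/dxdy + d²u/dy² - 37.1294du/dy = 0. With A = 4, B = 4, C = 1, the discriminant is 0. This is a parabolic PDE.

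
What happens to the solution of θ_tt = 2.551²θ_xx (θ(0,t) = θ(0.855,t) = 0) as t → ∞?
θ oscillates (no decay). Energy is conserved; the solution oscillates indefinitely as standing waves.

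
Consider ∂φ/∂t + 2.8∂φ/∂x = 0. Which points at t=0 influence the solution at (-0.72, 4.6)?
A single point: x = -13.6. The characteristic through (-0.72, 4.6) is x - 2.8t = const, so x = -0.72 - 2.8·4.6 = -13.6.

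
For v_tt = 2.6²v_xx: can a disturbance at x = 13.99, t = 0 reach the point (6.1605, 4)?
Yes. The domain of dependence is [-4.2395, 16.5605], and 13.99 ∈ [-4.2395, 16.5605].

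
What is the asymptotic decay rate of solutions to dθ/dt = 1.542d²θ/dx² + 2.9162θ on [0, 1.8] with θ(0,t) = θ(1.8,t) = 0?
Eigenvalues: λₙ = 1.542n²π²/1.8² - 2.9162.
First three modes:
  n=1: λ₁ = 1.542π²/1.8² - 2.9162 ≈ 1.781
  n=2: λ₂ = 6.168π²/1.8² - 2.9162 ≈ 15.873
  n=3: λ₃ = 13.878π²/1.8² - 2.9162 ≈ 39.359
Since 1.542π²/1.8² ≈ 4.697 > 2.9162, all λₙ > 0.
The n=1 mode decays slowest → dominates as t → ∞.
Asymptotic: θ ~ c₁ sin(πx/1.8) e^{-λ₁t} with decay rate λ₁ ≈ 1.781.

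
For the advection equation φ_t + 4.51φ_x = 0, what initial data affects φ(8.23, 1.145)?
A single point: x = 3.06605. The characteristic through (8.23, 1.145) is x - 4.51t = const, so x = 8.23 - 4.51·1.145 = 3.06605.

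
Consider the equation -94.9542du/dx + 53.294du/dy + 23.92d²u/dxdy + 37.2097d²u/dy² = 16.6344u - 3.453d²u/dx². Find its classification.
Rewriting in standard form: 3.453d²u/dx² + 23.92d²u/dxdy + 37.2097d²u/dy² - 94.9542du/dx + 53.294du/dy - 16.6344u = 0. Hyperbolic. (A = 3.453, B = 23.92, C = 37.2097 gives B² - 4AC = 58.2260236.)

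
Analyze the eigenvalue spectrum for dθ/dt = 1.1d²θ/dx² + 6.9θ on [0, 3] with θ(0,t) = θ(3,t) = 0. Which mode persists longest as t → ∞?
Eigenvalues: λₙ = 1.1n²π²/3² - 6.9.
First three modes:
  n=1: λ₁ = 1.1π²/3² - 6.9 ≈ -5.694
  n=2: λ₂ = 4.4π²/3² - 6.9 ≈ -2.075
  n=3: λ₃ = 9.9π²/3² - 6.9 ≈ 3.957
Since 1.1π²/3² ≈ 1.206 < 6.9, λ₁ < 0.
The n=1 mode grows fastest (−λₙ is largest for n=1) → dominates.
Asymptotic: θ ~ c₁ sin(πx/3) e^{5.694t} (exponential growth at rate −λ₁ ≈ 5.694).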